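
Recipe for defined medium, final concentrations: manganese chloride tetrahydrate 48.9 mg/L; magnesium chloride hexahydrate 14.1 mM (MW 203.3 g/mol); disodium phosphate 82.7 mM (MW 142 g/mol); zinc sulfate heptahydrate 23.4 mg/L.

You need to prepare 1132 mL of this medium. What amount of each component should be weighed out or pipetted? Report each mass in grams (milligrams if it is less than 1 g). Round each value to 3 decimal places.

Scale factor relative to 1 L: 1.132.
manganese chloride tetrahydrate: 48.9 mg/L × 1.132 L = 55.355 mg
magnesium chloride hexahydrate: 14.1 mmol/L × 203.3 g/mol × 1.132 L ÷ 1000 = 3.245 g
disodium phosphate: 82.7 mmol/L × 142 g/mol × 1.132 L ÷ 1000 = 13.294 g
zinc sulfate heptahydrate: 23.4 mg/L × 1.132 L = 26.489 mg

manganese chloride tetrahydrate 55.355 mg; magnesium chloride hexahydrate 3.245 g; disodium phosphate 13.294 g; zinc sulfate heptahydrate 26.489 mg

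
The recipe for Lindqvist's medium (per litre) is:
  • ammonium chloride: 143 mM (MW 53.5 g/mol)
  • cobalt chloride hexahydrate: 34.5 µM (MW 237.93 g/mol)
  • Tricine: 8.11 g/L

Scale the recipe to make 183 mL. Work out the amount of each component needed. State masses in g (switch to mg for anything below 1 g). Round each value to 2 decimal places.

Scale factor relative to 1 L: 0.183.
ammonium chloride: 143 mmol/L × 53.5 g/mol × 0.183 L ÷ 1000 = 1.40 g
cobalt chloride hexahydrate: 34.5 µmol/L × 237.93 g/mol × 0.183 L ÷ 1000 = 1.50 mg
Tricine: 8.11 g/L × 0.183 L = 1.48 g

ammonium chloride 1.40 g; cobalt chloride hexahydrate 1.50 mg; Tricine 1.48 g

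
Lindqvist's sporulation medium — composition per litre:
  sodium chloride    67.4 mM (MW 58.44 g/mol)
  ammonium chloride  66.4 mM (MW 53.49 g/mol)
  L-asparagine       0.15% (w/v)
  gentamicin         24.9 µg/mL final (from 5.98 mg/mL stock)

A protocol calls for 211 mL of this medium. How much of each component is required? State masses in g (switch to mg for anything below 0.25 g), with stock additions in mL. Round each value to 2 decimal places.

Target volume = 211 mL = 0.211 L.
sodium chloride: 67.4 mmol/L × 58.44 g/mol × 0.211 L ÷ 1000 = 0.83 g
ammonium chloride: 66.4 mmol/L × 53.49 g/mol × 0.211 L ÷ 1000 = 0.75 g
L-asparagine: 0.15 g per 100 mL × 211 mL ÷ 100 = 0.32 g
gentamicin: V = C2·V2/C1 = 24.9 µg/mL × 211 mL ÷ 5980 µg/mL = 0.88 mL

sodium chloride 0.83 g; ammonium chloride 0.75 g; L-asparagine 0.32 g; gentamicin 0.88 mL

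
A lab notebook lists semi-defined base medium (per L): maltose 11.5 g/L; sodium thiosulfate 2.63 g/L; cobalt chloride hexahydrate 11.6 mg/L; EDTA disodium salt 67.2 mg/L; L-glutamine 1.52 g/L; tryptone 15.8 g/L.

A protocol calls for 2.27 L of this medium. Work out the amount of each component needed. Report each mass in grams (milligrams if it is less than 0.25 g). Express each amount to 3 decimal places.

maltose 26.105 g; sodium thiosulfate 5.970 g; cobalt chloride hexahydrate 26.332 mg; EDTA disodium salt 152.544 mg; L-glutamine 3.450 g; tryptone 35.866 g

Scale factor relative to 1 L: 2.27.
maltose: 11.5 g/L × 2.27 L = 26.105 g
sodium thiosulfate: 2.63 g/L × 2.27 L = 5.970 g
cobalt chloride hexahydrate: 11.6 mg/L × 2.27 L = 26.332 mg
EDTA disodium salt: 67.2 mg/L × 2.27 L = 152.544 mg
L-glutamine: 1.52 g/L × 2.27 L = 3.450 g
tryptone: 15.8 g/L × 2.27 L = 35.866 g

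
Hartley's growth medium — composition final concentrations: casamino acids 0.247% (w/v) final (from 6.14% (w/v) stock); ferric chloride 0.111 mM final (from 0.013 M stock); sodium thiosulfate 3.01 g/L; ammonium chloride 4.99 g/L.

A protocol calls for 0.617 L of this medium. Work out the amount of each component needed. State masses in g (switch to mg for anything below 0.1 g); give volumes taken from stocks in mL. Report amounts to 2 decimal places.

Scale factor relative to 1 L: 0.617.
casamino acids: V = C2·V2/C1 = 0.247% ÷ 6.14% × 617 mL = 24.82 mL
ferric chloride: dilute stock: 0.111 mM × 617 mL ÷ 13 mM = 5.27 mL
sodium thiosulfate: 3.01 g/L × 0.617 L = 1.86 g
ammonium chloride: 4.99 g/L × 0.617 L = 3.08 g

casamino acids 24.82 mL; ferric chloride 5.27 mL; sodium thiosulfate 1.86 g; ammonium chloride 3.08 g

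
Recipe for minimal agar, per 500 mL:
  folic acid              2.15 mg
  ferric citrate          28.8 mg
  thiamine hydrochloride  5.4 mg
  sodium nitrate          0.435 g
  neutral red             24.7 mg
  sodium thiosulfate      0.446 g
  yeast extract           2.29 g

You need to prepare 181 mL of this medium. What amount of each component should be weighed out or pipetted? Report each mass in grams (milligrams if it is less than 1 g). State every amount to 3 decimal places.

folic acid 0.778 mg; ferric citrate 10.426 mg; thiamine hydrochloride 1.955 mg; sodium nitrate 157.470 mg; neutral red 8.941 mg; sodium thiosulfate 161.452 mg; yeast extract 828.980 mg

Ratio of target to recipe volume: 181 / 500 = 0.362.
folic acid: 2.15 mg × (181 mL / 500 mL) = 0.778 mg
ferric citrate: 28.8 mg × (181 mL / 500 mL) = 10.426 mg
thiamine hydrochloride: 5.4 mg × (181 mL / 500 mL) = 1.955 mg
sodium nitrate: 0.435 g × (181 mL / 500 mL) = 0.15747 g = 157.470 mg
neutral red: 24.7 mg × (181 mL / 500 mL) = 8.941 mg
sodium thiosulfate: 0.446 g × (181 mL / 500 mL) = 0.161452 g = 161.452 mg
yeast extract: 2.29 g × (181 mL / 500 mL) = 0.82898 g = 828.980 mg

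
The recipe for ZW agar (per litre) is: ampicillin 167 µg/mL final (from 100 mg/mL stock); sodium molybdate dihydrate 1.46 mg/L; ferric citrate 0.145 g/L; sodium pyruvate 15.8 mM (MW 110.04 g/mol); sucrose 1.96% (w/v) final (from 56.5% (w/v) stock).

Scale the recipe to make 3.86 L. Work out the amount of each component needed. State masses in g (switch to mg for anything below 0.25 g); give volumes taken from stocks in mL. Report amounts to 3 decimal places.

ampicillin 6.446 mL; sodium molybdate dihydrate 5.636 mg; ferric citrate 0.560 g; sodium pyruvate 6.711 g; sucrose 133.904 mL

Scale factor relative to 1 L: 3.86.
ampicillin: C1V1 = C2V2 → 167 µg/mL × 3860 mL ÷ 100000 µg/mL = 6.446 mL
sodium molybdate dihydrate: 1.46 mg/L × 3.86 L = 5.636 mg
ferric citrate: 0.145 g/L × 3.86 L = 0.560 g
sodium pyruvate: 15.8 mmol/L × 110.04 g/mol × 3.86 L ÷ 1000 = 6.711 g
sucrose: V = C2·V2/C1 = 1.96% ÷ 56.5% × 3860 mL = 133.904 mL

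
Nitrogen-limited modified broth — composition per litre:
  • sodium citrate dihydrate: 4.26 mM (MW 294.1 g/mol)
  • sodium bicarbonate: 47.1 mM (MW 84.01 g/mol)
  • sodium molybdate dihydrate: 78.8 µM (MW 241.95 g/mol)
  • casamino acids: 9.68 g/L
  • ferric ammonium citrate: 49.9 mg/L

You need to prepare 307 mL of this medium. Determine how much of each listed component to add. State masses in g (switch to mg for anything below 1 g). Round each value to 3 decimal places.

sodium citrate dihydrate 384.630 mg; sodium bicarbonate 1.215 g; sodium molybdate dihydrate 5.853 mg; casamino acids 2.972 g; ferric ammonium citrate 15.319 mg

Target volume = 307 mL = 0.307 L.
sodium citrate dihydrate: 4.26 mmol/L × 294.1 mg/mmol × 0.307 L = 384.630 mg
sodium bicarbonate: 47.1 mmol/L × 84.01 g/mol × 0.307 L ÷ 1000 = 1.215 g
sodium molybdate dihydrate: 78.8 µmol/L × 241.95 g/mol × 0.307 L ÷ 1000 = 5.853 mg
casamino acids: 9.68 g/L × 0.307 L = 2.972 g
ferric ammonium citrate: 49.9 mg/L × 0.307 L = 15.319 mg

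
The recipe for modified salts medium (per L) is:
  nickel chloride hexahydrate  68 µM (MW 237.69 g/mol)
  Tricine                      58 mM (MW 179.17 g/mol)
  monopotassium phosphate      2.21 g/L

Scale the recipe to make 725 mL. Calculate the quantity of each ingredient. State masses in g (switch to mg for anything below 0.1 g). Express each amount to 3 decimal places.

Target volume = 725 mL = 0.725 L.
nickel chloride hexahydrate: 68 µmol/L × 237.69 g/mol × 0.725 L ÷ 1000 = 11.718 mg
Tricine: 58 mmol/L × 179.17 g/mol × 0.725 L ÷ 1000 = 7.534 g
monopotassium phosphate: 2.21 g/L × 0.725 L = 1.602 g

nickel chloride hexahydrate 11.718 mg; Tricine 7.534 g; monopotassium phosphate 1.602 g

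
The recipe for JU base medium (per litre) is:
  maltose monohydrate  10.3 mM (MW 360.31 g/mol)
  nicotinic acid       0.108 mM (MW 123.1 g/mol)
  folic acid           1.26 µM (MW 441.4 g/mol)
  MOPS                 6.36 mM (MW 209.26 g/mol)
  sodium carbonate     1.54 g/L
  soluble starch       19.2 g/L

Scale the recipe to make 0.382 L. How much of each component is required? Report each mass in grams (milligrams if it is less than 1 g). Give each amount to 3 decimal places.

maltose monohydrate 1.418 g; nicotinic acid 5.079 mg; folic acid 0.212 mg; MOPS 508.401 mg; sodium carbonate 588.280 mg; soluble starch 7.334 g

Scale factor relative to 1 L: 0.382.
maltose monohydrate: 10.3 mmol/L × 360.31 g/mol × 0.382 L ÷ 1000 = 1.418 g
nicotinic acid: 0.108 mmol/L × 123.1 mg/mmol × 0.382 L = 5.079 mg
folic acid: 1.26 µmol/L × 441.4 g/mol × 0.382 L ÷ 1000 = 0.212 mg
MOPS: 6.36 mmol/L × 209.26 mg/mmol × 0.382 L = 508.401 mg
sodium carbonate: 1.54 g/L × 0.382 L = 0.58828 g = 588.280 mg
soluble starch: 19.2 g/L × 0.382 L = 7.334 g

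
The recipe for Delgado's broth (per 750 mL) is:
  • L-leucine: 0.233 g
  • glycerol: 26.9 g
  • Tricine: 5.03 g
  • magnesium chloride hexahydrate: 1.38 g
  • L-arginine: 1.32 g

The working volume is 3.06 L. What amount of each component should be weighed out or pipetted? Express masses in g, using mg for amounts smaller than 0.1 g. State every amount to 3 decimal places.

L-leucine 0.951 g; glycerol 109.752 g; Tricine 20.522 g; magnesium chloride hexahydrate 5.630 g; L-arginine 5.386 g

Ratio of target to recipe volume: 3060 / 750 = 4.08.
L-leucine: 0.233 g × (3060 mL / 750 mL) = 0.951 g
glycerol: 26.9 g × (3060 mL / 750 mL) = 109.752 g
Tricine: 5.03 g × (3060 mL / 750 mL) = 20.522 g
magnesium chloride hexahydrate: 1.38 g × (3060 mL / 750 mL) = 5.630 g
L-arginine: 1.32 g × (3060 mL / 750 mL) = 5.386 g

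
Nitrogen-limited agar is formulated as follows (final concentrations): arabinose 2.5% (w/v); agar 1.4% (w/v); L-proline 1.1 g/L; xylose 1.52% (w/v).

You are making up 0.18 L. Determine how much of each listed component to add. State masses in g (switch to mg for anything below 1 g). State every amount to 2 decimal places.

arabinose 4.50 g; agar 2.52 g; L-proline 198.00 mg; xylose 2.74 g

Scale factor relative to 1 L: 0.18.
arabinose: 2.5 g per 100 mL × 180 mL ÷ 100 = 4.50 g
agar: 1.4% w/v = 14 g/L → 14 × 0.18 L = 2.52 g
L-proline: 1.1 g/L × 0.18 L = 0.198 g = 198.00 mg
xylose: 1.52% w/v = 15.2 g/L → 15.2 × 0.18 L = 2.74 g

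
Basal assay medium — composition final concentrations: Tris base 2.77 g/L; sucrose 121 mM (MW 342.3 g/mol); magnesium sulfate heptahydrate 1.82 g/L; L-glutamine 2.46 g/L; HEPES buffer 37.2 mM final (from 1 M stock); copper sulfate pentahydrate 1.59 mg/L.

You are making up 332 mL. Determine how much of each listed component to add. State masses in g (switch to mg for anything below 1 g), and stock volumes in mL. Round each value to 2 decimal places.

Target volume = 332 mL = 0.332 L.
Tris base: 2.77 g/L × 0.332 L = 0.91964 g = 919.64 mg
sucrose: 121 mmol/L × 342.3 g/mol × 0.332 L ÷ 1000 = 13.75 g
magnesium sulfate heptahydrate: 1.82 g/L × 0.332 L = 0.60424 g = 604.24 mg
L-glutamine: 2.46 g/L × 0.332 L = 0.81672 g = 816.72 mg
HEPES buffer: dilute stock: 37.2 mM × 332 mL ÷ 1000 mM = 12.35 mL
copper sulfate pentahydrate: 1.59 mg/L × 0.332 L = 0.53 mg

Tris base 919.64 mg; sucrose 13.75 g; magnesium sulfate heptahydrate 604.24 mg; L-glutamine 816.72 mg; HEPES buffer 12.35 mL; copper sulfate pentahydrate 0.53 mg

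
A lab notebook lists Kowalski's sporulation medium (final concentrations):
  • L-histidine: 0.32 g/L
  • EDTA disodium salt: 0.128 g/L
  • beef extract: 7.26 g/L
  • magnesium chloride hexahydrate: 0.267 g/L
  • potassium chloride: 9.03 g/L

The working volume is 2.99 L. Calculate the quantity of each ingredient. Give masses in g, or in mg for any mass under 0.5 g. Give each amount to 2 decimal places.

Working volume: 2.99 L.
L-histidine: 0.32 g/L × 2.99 L = 0.96 g
EDTA disodium salt: 0.128 g/L × 2.99 L = 0.38272 g = 382.72 mg
beef extract: 7.26 g/L × 2.99 L = 21.71 g
magnesium chloride hexahydrate: 0.267 g/L × 2.99 L = 0.80 g
potassium chloride: 9.03 g/L × 2.99 L = 27.00 g

L-histidine 0.96 g; EDTA disodium salt 382.72 mg; beef extract 21.71 g; magnesium chloride hexahydrate 0.80 g; potassium chloride 27.00 g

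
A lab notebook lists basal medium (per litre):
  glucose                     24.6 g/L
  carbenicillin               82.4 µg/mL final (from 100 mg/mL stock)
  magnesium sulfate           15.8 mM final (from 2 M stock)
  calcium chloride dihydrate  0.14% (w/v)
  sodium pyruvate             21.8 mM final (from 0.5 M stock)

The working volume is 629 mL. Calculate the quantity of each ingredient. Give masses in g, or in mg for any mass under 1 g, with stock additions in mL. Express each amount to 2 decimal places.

Target volume = 629 mL = 0.629 L.
glucose: 24.6 g/L × 0.629 L = 15.47 g
carbenicillin: dilute stock: 82.4 µg/mL × 629 mL ÷ 100000 µg/mL = 0.52 mL
magnesium sulfate: C1V1 = C2V2 → 15.8 mM × 629 mL ÷ 2000 mM = 4.97 mL
calcium chloride dihydrate: 0.14% w/v = 1.4 g/L → 1.4 × 0.629 L = 0.8806 g = 880.60 mg
sodium pyruvate: V = C2·V2/C1 = 21.8 mM × 629 mL ÷ 500 mM = 27.42 mL

glucose 15.47 g; carbenicillin 0.52 mL; magnesium sulfate 4.97 mL; calcium chloride dihydrate 880.60 mg; sodium pyruvate 27.42 mL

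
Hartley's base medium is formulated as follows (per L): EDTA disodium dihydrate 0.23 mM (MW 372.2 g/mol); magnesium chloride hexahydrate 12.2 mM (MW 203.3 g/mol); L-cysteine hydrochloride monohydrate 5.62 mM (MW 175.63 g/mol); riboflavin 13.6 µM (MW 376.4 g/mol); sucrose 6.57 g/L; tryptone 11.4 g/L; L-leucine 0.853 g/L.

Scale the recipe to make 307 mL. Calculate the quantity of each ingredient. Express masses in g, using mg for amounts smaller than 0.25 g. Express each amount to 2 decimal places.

Working volume: 307 mL = 0.307 L.
EDTA disodium dihydrate: 0.23 mmol/L × 372.2 mg/mmol × 0.307 L = 26.28 mg
magnesium chloride hexahydrate: 12.2 mmol/L × 203.3 g/mol × 0.307 L ÷ 1000 = 0.76 g
L-cysteine hydrochloride monohydrate: 5.62 mmol/L × 175.63 g/mol × 0.307 L ÷ 1000 = 0.30 g
riboflavin: 13.6 µmol/L × 376.4 g/mol × 0.307 L ÷ 1000 = 1.57 mg
sucrose: 6.57 g/L × 0.307 L = 2.02 g
tryptone: 11.4 g/L × 0.307 L = 3.50 g
L-leucine: 0.853 g/L × 0.307 L = 0.26 g

EDTA disodium dihydrate 26.28 mg; magnesium chloride hexahydrate 0.76 g; L-cysteine hydrochloride monohydrate 0.30 g; riboflavin 1.57 mg; sucrose 2.02 g; tryptone 3.50 g; L-leucine 0.26 g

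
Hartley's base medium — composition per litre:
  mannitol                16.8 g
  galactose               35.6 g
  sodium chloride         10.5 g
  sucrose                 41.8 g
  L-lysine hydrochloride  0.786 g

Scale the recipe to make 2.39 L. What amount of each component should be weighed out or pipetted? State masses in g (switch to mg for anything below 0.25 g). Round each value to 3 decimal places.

Ratio of target to recipe volume: 2390 / 1000 = 2.39.
mannitol: 16.8 g × (2390 mL / 1000 mL) = 40.152 g
galactose: 35.6 g × (2390 mL / 1000 mL) = 85.084 g
sodium chloride: 10.5 g × (2390 mL / 1000 mL) = 25.095 g
sucrose: 41.8 g × (2390 mL / 1000 mL) = 99.902 g
L-lysine hydrochloride: 0.786 g × (2390 mL / 1000 mL) = 1.879 g

mannitol 40.152 g; galactose 85.084 g; sodium chloride 25.095 g; sucrose 99.902 g; L-lysine hydrochloride 1.879 g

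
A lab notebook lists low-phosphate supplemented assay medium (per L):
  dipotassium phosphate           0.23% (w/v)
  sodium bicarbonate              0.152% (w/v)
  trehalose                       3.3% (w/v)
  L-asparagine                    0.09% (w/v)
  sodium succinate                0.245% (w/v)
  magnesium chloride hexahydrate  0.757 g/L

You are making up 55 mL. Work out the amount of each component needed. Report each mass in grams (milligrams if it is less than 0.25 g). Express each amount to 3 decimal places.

dipotassium phosphate 126.500 mg; sodium bicarbonate 83.600 mg; trehalose 1.815 g; L-asparagine 49.500 mg; sodium succinate 134.750 mg; magnesium chloride hexahydrate 41.635 mg

Scale factor relative to 1 L: 0.055.
dipotassium phosphate: 0.23% w/v = 2.3 g/L → 2.3 × 0.055 L = 0.1265 g = 126.500 mg
sodium bicarbonate: 0.152 g per 100 mL × 55 mL ÷ 100 = 0.0836 g = 83.600 mg
trehalose: 3.3 g per 100 mL × 55 mL ÷ 100 = 1.815 g
L-asparagine: 0.09 g per 100 mL × 55 mL ÷ 100 = 0.0495 g = 49.500 mg
sodium succinate: 0.245 g per 100 mL × 55 mL ÷ 100 = 0.13475 g = 134.750 mg
magnesium chloride hexahydrate: 0.757 g/L × 0.055 L = 0.041635 g = 41.635 mg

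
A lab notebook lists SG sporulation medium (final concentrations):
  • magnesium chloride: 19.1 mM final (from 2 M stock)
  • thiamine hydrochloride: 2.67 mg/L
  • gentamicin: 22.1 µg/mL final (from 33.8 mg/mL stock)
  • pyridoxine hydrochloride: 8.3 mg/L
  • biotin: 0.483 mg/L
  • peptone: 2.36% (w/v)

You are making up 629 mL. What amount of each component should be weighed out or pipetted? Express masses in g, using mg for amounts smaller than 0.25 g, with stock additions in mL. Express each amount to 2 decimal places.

Working volume: 629 mL = 0.629 L.
magnesium chloride: dilute stock: 19.1 mM × 629 mL ÷ 2000 mM = 6.01 mL
thiamine hydrochloride: 2.67 mg/L × 0.629 L = 1.68 mg
gentamicin: C1V1 = C2V2 → 22.1 µg/mL × 629 mL ÷ 33800 µg/mL = 0.41 mL
pyridoxine hydrochloride: 8.3 mg/L × 0.629 L = 5.22 mg
biotin: 0.483 mg/L × 0.629 L = 0.30 mg
peptone: 2.36 g per 100 mL × 629 mL ÷ 100 = 14.84 g

magnesium chloride 6.01 mL; thiamine hydrochloride 1.68 mg; gentamicin 0.41 mL; pyridoxine hydrochloride 5.22 mg; biotin 0.30 mg; peptone 14.84 g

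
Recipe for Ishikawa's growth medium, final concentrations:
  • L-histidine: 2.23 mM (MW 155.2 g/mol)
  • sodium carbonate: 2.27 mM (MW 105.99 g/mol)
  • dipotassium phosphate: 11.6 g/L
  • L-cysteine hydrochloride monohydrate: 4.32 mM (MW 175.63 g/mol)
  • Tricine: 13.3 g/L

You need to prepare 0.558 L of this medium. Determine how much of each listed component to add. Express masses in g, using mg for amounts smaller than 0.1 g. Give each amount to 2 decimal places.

Scale factor relative to 1 L: 0.558.
L-histidine: 2.23 mmol/L × 155.2 g/mol × 0.558 L ÷ 1000 = 0.19 g
sodium carbonate: 2.27 mmol/L × 105.99 g/mol × 0.558 L ÷ 1000 = 0.13 g
dipotassium phosphate: 11.6 g/L × 0.558 L = 6.47 g
L-cysteine hydrochloride monohydrate: 4.32 mmol/L × 175.63 g/mol × 0.558 L ÷ 1000 = 0.42 g
Tricine: 13.3 g/L × 0.558 L = 7.42 g

L-histidine 0.19 g; sodium carbonate 0.13 g; dipotassium phosphate 6.47 g; L-cysteine hydrochloride monohydrate 0.42 g; Tricine 7.42 g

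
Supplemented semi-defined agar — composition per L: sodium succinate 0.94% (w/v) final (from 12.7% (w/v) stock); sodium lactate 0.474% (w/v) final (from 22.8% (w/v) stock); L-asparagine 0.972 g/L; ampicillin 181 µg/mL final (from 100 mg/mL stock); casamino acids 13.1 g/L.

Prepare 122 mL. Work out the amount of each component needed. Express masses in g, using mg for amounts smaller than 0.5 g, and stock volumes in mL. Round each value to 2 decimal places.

Scale factor relative to 1 L: 0.122.
sodium succinate: C1V1 = C2V2 → 0.94% ÷ 12.7% × 122 mL = 9.03 mL
sodium lactate: V = C2·V2/C1 = 0.474% ÷ 22.8% × 122 mL = 2.54 mL
L-asparagine: 0.972 g/L × 0.122 L = 0.118584 g = 118.58 mg
ampicillin: dilute stock: 181 µg/mL × 122 mL ÷ 100000 µg/mL = 0.22 mL
casamino acids: 13.1 g/L × 0.122 L = 1.60 g

sodium succinate 9.03 mL; sodium lactate 2.54 mL; L-asparagine 118.58 mg; ampicillin 0.22 mL; casamino acids 1.60 g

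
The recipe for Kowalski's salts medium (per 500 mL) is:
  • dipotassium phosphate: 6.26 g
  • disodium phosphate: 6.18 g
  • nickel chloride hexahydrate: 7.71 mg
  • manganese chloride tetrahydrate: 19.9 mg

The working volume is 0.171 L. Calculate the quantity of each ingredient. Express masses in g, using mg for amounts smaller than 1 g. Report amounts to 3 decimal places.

Ratio of target to recipe volume: 171 / 500 = 0.342.
dipotassium phosphate: 6.26 g × (171 mL / 500 mL) = 2.141 g
disodium phosphate: 6.18 g × (171 mL / 500 mL) = 2.114 g
nickel chloride hexahydrate: 7.71 mg × (171 mL / 500 mL) = 2.637 mg
manganese chloride tetrahydrate: 19.9 mg × (171 mL / 500 mL) = 6.806 mg

dipotassium phosphate 2.141 g; disodium phosphate 2.114 g; nickel chloride hexahydrate 2.637 mg; manganese chloride tetrahydrate 6.806 mg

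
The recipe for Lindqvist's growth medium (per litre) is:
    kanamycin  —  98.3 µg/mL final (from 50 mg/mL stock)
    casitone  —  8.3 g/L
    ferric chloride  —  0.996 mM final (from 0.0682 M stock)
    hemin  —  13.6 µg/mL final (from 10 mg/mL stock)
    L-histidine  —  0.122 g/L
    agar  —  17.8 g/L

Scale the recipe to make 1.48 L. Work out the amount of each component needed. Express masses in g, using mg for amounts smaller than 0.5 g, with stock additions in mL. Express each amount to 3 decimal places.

kanamycin 2.910 mL; casitone 12.284 g; ferric chloride 21.614 mL; hemin 2.013 mL; L-histidine 180.560 mg; agar 26.344 g

Working volume: 1.48 L.
kanamycin: C1V1 = C2V2 → 98.3 µg/mL × 1480 mL ÷ 50000 µg/mL = 2.910 mL
casitone: 8.3 g/L × 1.48 L = 12.284 g
ferric chloride: V = C2·V2/C1 = 0.996 mM × 1480 mL ÷ 68.2 mM = 21.614 mL
hemin: dilute stock: 13.6 µg/mL × 1480 mL ÷ 10000 µg/mL = 2.013 mL
L-histidine: 0.122 g/L × 1.48 L = 0.18056 g = 180.560 mg
agar: 17.8 g/L × 1.48 L = 26.344 g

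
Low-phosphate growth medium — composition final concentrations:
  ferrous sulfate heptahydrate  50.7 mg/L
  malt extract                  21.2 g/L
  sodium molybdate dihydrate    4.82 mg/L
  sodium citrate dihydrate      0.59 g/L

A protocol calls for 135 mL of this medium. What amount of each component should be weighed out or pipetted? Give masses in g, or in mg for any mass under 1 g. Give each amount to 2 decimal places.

ferrous sulfate heptahydrate 6.84 mg; malt extract 2.86 g; sodium molybdate dihydrate 0.65 mg; sodium citrate dihydrate 79.65 mg

Working volume: 135 mL = 0.135 L.
ferrous sulfate heptahydrate: 50.7 mg/L × 0.135 L = 6.84 mg
malt extract: 21.2 g/L × 0.135 L = 2.86 g
sodium molybdate dihydrate: 4.82 mg/L × 0.135 L = 0.65 mg
sodium citrate dihydrate: 0.59 g/L × 0.135 L = 0.07965 g = 79.65 mg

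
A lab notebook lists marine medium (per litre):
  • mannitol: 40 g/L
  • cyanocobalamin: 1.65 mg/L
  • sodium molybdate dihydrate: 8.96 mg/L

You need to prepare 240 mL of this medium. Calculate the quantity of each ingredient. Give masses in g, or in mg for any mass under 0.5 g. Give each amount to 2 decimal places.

Target volume = 240 mL = 0.24 L.
mannitol: 40 g/L × 0.24 L = 9.60 g
cyanocobalamin: 1.65 mg/L × 0.24 L = 0.40 mg
sodium molybdate dihydrate: 8.96 mg/L × 0.24 L = 2.15 mg

mannitol 9.60 g; cyanocobalamin 0.40 mg; sodium molybdate dihydrate 2.15 mg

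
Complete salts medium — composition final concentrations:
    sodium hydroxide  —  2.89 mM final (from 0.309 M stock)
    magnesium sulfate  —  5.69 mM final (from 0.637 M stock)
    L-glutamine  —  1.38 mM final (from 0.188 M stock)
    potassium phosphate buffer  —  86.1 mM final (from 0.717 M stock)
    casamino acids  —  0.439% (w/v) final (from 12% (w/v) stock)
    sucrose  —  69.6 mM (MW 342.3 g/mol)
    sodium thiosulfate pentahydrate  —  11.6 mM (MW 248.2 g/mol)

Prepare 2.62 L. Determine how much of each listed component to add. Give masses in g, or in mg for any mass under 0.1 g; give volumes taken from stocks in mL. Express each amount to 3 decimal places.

sodium hydroxide 24.504 mL; magnesium sulfate 23.403 mL; L-glutamine 19.232 mL; potassium phosphate buffer 314.619 mL; casamino acids 95.848 mL; sucrose 62.419 g; sodium thiosulfate pentahydrate 7.543 g

Working volume: 2.62 L.
sodium hydroxide: C1V1 = C2V2 → 2.89 mM × 2620 mL ÷ 309 mM = 24.504 mL
magnesium sulfate: dilute stock: 5.69 mM × 2620 mL ÷ 637 mM = 23.403 mL
L-glutamine: dilute stock: 1.38 mM × 2620 mL ÷ 188 mM = 19.232 mL
potassium phosphate buffer: dilute stock: 86.1 mM × 2620 mL ÷ 717 mM = 314.619 mL
casamino acids: V = C2·V2/C1 = 0.439% ÷ 12% × 2620 mL = 95.848 mL
sucrose: 69.6 mmol/L × 342.3 g/mol × 2.62 L ÷ 1000 = 62.419 g
sodium thiosulfate pentahydrate: 11.6 mmol/L × 248.2 g/mol × 2.62 L ÷ 1000 = 7.543 g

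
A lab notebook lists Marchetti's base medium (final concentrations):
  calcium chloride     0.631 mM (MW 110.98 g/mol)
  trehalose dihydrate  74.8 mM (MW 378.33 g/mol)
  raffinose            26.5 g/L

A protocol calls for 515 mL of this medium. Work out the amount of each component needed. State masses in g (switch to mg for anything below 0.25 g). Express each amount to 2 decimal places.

Target volume = 515 mL = 0.515 L.
calcium chloride: 0.631 mmol/L × 110.98 mg/mmol × 0.515 L = 36.06 mg
trehalose dihydrate: 74.8 mmol/L × 378.33 g/mol × 0.515 L ÷ 1000 = 14.57 g
raffinose: 26.5 g/L × 0.515 L = 13.65 g

calcium chloride 36.06 mg; trehalose dihydrate 14.57 g; raffinose 13.65 g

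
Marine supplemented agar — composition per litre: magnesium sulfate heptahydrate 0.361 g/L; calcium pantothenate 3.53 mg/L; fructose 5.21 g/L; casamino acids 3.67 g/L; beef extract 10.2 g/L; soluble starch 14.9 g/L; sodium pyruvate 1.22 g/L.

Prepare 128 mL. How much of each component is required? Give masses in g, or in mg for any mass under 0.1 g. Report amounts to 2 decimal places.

magnesium sulfate heptahydrate 46.21 mg; calcium pantothenate 0.45 mg; fructose 0.67 g; casamino acids 0.47 g; beef extract 1.31 g; soluble starch 1.91 g; sodium pyruvate 0.16 g

Target volume = 128 mL = 0.128 L.
magnesium sulfate heptahydrate: 0.361 g/L × 0.128 L = 0.046208 g = 46.21 mg
calcium pantothenate: 3.53 mg/L × 0.128 L = 0.45 mg
fructose: 5.21 g/L × 0.128 L = 0.67 g
casamino acids: 3.67 g/L × 0.128 L = 0.47 g
beef extract: 10.2 g/L × 0.128 L = 1.31 g
soluble starch: 14.9 g/L × 0.128 L = 1.91 g
sodium pyruvate: 1.22 g/L × 0.128 L = 0.16 g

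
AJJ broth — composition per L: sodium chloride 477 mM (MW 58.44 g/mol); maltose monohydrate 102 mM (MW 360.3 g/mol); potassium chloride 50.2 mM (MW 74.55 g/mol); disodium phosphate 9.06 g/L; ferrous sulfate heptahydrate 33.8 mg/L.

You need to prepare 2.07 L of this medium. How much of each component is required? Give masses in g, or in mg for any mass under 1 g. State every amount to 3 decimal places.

Scale factor relative to 1 L: 2.07.
sodium chloride: 477 mmol/L × 58.44 g/mol × 2.07 L ÷ 1000 = 57.703 g
maltose monohydrate: 102 mmol/L × 360.3 g/mol × 2.07 L ÷ 1000 = 76.074 g
potassium chloride: 50.2 mmol/L × 74.55 g/mol × 2.07 L ÷ 1000 = 7.747 g
disodium phosphate: 9.06 g/L × 2.07 L = 18.754 g
ferrous sulfate heptahydrate: 33.8 mg/L × 2.07 L = 69.966 mg

sodium chloride 57.703 g; maltose monohydrate 76.074 g; potassium chloride 7.747 g; disodium phosphate 18.754 g; ferrous sulfate heptahydrate 69.966 mg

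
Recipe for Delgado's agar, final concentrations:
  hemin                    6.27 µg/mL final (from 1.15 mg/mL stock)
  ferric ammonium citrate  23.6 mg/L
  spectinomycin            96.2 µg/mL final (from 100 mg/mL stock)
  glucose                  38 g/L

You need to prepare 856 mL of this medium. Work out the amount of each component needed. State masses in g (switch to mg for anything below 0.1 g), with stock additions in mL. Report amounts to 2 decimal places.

hemin 4.67 mL; ferric ammonium citrate 20.20 mg; spectinomycin 0.82 mL; glucose 32.53 g

Scale factor relative to 1 L: 0.856.
hemin: dilute stock: 6.27 µg/mL × 856 mL ÷ 1150 µg/mL = 4.67 mL
ferric ammonium citrate: 23.6 mg/L × 0.856 L = 20.20 mg
spectinomycin: C1V1 = C2V2 → 96.2 µg/mL × 856 mL ÷ 100000 µg/mL = 0.82 mL
glucose: 38 g/L × 0.856 L = 32.53 g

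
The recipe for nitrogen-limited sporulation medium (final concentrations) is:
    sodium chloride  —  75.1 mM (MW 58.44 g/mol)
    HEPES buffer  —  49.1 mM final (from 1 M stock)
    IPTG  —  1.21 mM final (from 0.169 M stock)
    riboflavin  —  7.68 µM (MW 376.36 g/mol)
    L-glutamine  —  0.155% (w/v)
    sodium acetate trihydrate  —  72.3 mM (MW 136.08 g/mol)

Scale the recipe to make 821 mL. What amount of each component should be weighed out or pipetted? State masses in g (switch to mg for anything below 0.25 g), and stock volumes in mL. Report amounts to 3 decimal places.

sodium chloride 3.603 g; HEPES buffer 40.311 mL; IPTG 5.878 mL; riboflavin 2.373 mg; L-glutamine 1.273 g; sodium acetate trihydrate 8.077 g

Scale factor relative to 1 L: 0.821.
sodium chloride: 75.1 mmol/L × 58.44 g/mol × 0.821 L ÷ 1000 = 3.603 g
HEPES buffer: C1V1 = C2V2 → 49.1 mM × 821 mL ÷ 1000 mM = 40.311 mL
IPTG: dilute stock: 1.21 mM × 821 mL ÷ 169 mM = 5.878 mL
riboflavin: 7.68 µmol/L × 376.36 g/mol × 0.821 L ÷ 1000 = 2.373 mg
L-glutamine: 0.155% w/v = 1.55 g/L → 1.55 × 0.821 L = 1.273 g
sodium acetate trihydrate: 72.3 mmol/L × 136.08 g/mol × 0.821 L ÷ 1000 = 8.077 g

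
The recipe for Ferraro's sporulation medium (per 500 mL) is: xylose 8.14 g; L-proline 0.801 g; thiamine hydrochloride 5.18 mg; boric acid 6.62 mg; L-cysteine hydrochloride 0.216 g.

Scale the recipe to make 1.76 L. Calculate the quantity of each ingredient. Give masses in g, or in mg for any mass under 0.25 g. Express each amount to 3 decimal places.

xylose 28.653 g; L-proline 2.820 g; thiamine hydrochloride 18.234 mg; boric acid 23.302 mg; L-cysteine hydrochloride 0.760 g

Scale factor = 1760 mL / 500 mL = 3.52.
xylose: 8.14 g × (1760 mL / 500 mL) = 28.653 g
L-proline: 0.801 g × (1760 mL / 500 mL) = 2.820 g
thiamine hydrochloride: 5.18 mg × (1760 mL / 500 mL) = 18.234 mg
boric acid: 6.62 mg × (1760 mL / 500 mL) = 23.302 mg
L-cysteine hydrochloride: 0.216 g × (1760 mL / 500 mL) = 0.760 g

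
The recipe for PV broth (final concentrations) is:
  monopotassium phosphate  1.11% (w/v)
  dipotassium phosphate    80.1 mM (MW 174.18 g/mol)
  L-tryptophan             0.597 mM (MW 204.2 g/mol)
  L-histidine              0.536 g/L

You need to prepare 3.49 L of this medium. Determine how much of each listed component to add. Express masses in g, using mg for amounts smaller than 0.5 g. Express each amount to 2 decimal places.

Working volume: 3.49 L.
monopotassium phosphate: 1.11% w/v = 11.1 g/L → 11.1 × 3.49 L = 38.74 g
dipotassium phosphate: 80.1 mmol/L × 174.18 g/mol × 3.49 L ÷ 1000 = 48.69 g
L-tryptophan: 0.597 mmol/L × 204.2 mg/mmol × 3.49 L = 425.46 mg
L-histidine: 0.536 g/L × 3.49 L = 1.87 g

monopotassium phosphate 38.74 g; dipotassium phosphate 48.69 g; L-tryptophan 425.46 mg; L-histidine 1.87 g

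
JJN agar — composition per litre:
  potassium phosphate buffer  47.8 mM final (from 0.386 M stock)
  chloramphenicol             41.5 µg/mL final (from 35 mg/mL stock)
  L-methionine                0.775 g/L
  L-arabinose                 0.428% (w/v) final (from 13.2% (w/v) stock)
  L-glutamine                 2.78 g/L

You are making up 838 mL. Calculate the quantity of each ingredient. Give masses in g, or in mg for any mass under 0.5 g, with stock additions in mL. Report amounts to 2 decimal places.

potassium phosphate buffer 103.77 mL; chloramphenicol 0.99 mL; L-methionine 0.65 g; L-arabinose 27.17 mL; L-glutamine 2.33 g

Scale factor relative to 1 L: 0.838.
potassium phosphate buffer: dilute stock: 47.8 mM × 838 mL ÷ 386 mM = 103.77 mL
chloramphenicol: V = C2·V2/C1 = 41.5 µg/mL × 838 mL ÷ 35000 µg/mL = 0.99 mL
L-methionine: 0.775 g/L × 0.838 L = 0.65 g
L-arabinose: C1V1 = C2V2 → 0.428% ÷ 13.2% × 838 mL = 27.17 mL
L-glutamine: 2.78 g/L × 0.838 L = 2.33 g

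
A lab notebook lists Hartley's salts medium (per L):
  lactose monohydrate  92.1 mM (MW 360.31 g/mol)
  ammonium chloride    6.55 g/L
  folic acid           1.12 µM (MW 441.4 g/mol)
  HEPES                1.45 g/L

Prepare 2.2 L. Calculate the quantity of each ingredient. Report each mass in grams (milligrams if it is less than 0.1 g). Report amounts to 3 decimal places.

Working volume: 2.2 L.
lactose monohydrate: 92.1 mmol/L × 360.31 g/mol × 2.2 L ÷ 1000 = 73.006 g
ammonium chloride: 6.55 g/L × 2.2 L = 14.410 g
folic acid: 1.12 µmol/L × 441.4 g/mol × 2.2 L ÷ 1000 = 1.088 mg
HEPES: 1.45 g/L × 2.2 L = 3.190 g

lactose monohydrate 73.006 g; ammonium chloride 14.410 g; folic acid 1.088 mg; HEPES 3.190 g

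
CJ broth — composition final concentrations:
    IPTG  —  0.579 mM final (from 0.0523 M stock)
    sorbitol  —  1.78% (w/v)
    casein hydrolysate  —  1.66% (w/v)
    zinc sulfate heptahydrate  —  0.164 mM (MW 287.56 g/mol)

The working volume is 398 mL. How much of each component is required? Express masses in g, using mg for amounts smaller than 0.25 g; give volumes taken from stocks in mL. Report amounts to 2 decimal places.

IPTG 4.41 mL; sorbitol 7.08 g; casein hydrolysate 6.61 g; zinc sulfate heptahydrate 18.77 mg

Working volume: 398 mL = 0.398 L.
IPTG: dilute stock: 0.579 mM × 398 mL ÷ 52.3 mM = 4.41 mL
sorbitol: 1.78 g per 100 mL × 398 mL ÷ 100 = 7.08 g
casein hydrolysate: 1.66% w/v = 16.6 g/L → 16.6 × 0.398 L = 6.61 g
zinc sulfate heptahydrate: 0.164 mmol/L × 287.56 mg/mmol × 0.398 L = 18.77 mg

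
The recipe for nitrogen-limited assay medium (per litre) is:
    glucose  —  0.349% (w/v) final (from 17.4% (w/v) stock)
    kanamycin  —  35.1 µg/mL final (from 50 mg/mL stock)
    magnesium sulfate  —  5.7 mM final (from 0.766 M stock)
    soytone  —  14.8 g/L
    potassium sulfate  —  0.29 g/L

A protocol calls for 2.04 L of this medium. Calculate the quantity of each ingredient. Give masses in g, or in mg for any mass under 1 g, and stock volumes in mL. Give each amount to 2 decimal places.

glucose 40.92 mL; kanamycin 1.43 mL; magnesium sulfate 15.18 mL; soytone 30.19 g; potassium sulfate 591.60 mg

Working volume: 2.04 L.
glucose: C1V1 = C2V2 → 0.349% ÷ 17.4% × 2040 mL = 40.92 mL
kanamycin: V = C2·V2/C1 = 35.1 µg/mL × 2040 mL ÷ 50000 µg/mL = 1.43 mL
magnesium sulfate: dilute stock: 5.7 mM × 2040 mL ÷ 766 mM = 15.18 mL
soytone: 14.8 g/L × 2.04 L = 30.19 g
potassium sulfate: 0.29 g/L × 2.04 L = 0.5916 g = 591.60 mg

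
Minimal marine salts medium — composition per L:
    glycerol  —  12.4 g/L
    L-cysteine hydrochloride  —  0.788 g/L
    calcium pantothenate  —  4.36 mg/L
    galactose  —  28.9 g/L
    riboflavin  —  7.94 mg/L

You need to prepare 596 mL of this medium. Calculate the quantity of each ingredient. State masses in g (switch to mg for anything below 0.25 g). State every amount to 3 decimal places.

Target volume = 596 mL = 0.596 L.
glycerol: 12.4 g/L × 0.596 L = 7.390 g
L-cysteine hydrochloride: 0.788 g/L × 0.596 L = 0.470 g
calcium pantothenate: 4.36 mg/L × 0.596 L = 2.599 mg
galactose: 28.9 g/L × 0.596 L = 17.224 g
riboflavin: 7.94 mg/L × 0.596 L = 4.732 mg

glycerol 7.390 g; L-cysteine hydrochloride 0.470 g; calcium pantothenate 2.599 mg; galactose 17.224 g; riboflavin 4.732 mg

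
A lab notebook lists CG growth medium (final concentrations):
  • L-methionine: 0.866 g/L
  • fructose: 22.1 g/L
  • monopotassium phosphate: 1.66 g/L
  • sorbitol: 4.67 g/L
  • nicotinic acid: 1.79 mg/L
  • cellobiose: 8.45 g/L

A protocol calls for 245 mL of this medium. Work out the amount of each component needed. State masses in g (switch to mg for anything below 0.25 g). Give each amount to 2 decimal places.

L-methionine 212.17 mg; fructose 5.41 g; monopotassium phosphate 0.41 g; sorbitol 1.14 g; nicotinic acid 0.44 mg; cellobiose 2.07 g

Working volume: 245 mL = 0.245 L.
L-methionine: 0.866 g/L × 0.245 L = 0.21217 g = 212.17 mg
fructose: 22.1 g/L × 0.245 L = 5.41 g
monopotassium phosphate: 1.66 g/L × 0.245 L = 0.41 g
sorbitol: 4.67 g/L × 0.245 L = 1.14 g
nicotinic acid: 1.79 mg/L × 0.245 L = 0.44 mg
cellobiose: 8.45 g/L × 0.245 L = 2.07 g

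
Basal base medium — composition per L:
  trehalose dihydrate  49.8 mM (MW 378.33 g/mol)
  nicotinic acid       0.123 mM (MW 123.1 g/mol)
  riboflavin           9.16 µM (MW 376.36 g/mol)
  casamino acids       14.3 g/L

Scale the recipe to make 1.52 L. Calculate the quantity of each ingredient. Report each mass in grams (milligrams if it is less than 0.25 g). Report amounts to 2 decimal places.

trehalose dihydrate 28.64 g; nicotinic acid 23.01 mg; riboflavin 5.24 mg; casamino acids 21.74 g

Scale factor relative to 1 L: 1.52.
trehalose dihydrate: 49.8 mmol/L × 378.33 g/mol × 1.52 L ÷ 1000 = 28.64 g
nicotinic acid: 0.123 mmol/L × 123.1 mg/mmol × 1.52 L = 23.01 mg
riboflavin: 9.16 µmol/L × 376.36 g/mol × 1.52 L ÷ 1000 = 5.24 mg
casamino acids: 14.3 g/L × 1.52 L = 21.74 g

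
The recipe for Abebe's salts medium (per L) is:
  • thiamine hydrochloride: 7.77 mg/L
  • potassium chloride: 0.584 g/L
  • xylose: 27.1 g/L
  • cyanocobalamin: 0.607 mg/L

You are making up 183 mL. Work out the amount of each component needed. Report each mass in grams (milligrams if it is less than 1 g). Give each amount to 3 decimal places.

thiamine hydrochloride 1.422 mg; potassium chloride 106.872 mg; xylose 4.959 g; cyanocobalamin 0.111 mg

Target volume = 183 mL = 0.183 L.
thiamine hydrochloride: 7.77 mg/L × 0.183 L = 1.422 mg
potassium chloride: 0.584 g/L × 0.183 L = 0.106872 g = 106.872 mg
xylose: 27.1 g/L × 0.183 L = 4.959 g
cyanocobalamin: 0.607 mg/L × 0.183 L = 0.111 mg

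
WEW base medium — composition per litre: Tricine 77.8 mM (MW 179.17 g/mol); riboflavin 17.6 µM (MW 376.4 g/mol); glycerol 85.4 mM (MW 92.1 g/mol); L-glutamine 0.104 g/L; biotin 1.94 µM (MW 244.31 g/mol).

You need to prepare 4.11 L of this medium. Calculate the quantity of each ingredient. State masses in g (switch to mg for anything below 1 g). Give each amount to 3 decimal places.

Working volume: 4.11 L.
Tricine: 77.8 mmol/L × 179.17 g/mol × 4.11 L ÷ 1000 = 57.291 g
riboflavin: 17.6 µmol/L × 376.4 g/mol × 4.11 L ÷ 1000 = 27.227 mg
glycerol: 85.4 mmol/L × 92.1 g/mol × 4.11 L ÷ 1000 = 32.327 g
L-glutamine: 0.104 g/L × 4.11 L = 0.42744 g = 427.440 mg
biotin: 1.94 µmol/L × 244.31 g/mol × 4.11 L ÷ 1000 = 1.948 mg

Tricine 57.291 g; riboflavin 27.227 mg; glycerol 32.327 g; L-glutamine 427.440 mg; biotin 1.948 mg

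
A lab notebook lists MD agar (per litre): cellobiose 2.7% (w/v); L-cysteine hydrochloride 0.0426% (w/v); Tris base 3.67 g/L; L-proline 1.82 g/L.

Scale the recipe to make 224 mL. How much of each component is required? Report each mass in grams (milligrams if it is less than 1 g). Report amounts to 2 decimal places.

cellobiose 6.05 g; L-cysteine hydrochloride 95.42 mg; Tris base 822.08 mg; L-proline 407.68 mg

Working volume: 224 mL = 0.224 L.
cellobiose: 2.7% w/v = 27 g/L → 27 × 0.224 L = 6.05 g
L-cysteine hydrochloride: 0.0426 g per 100 mL × 224 mL ÷ 100 = 0.095424 g = 95.42 mg
Tris base: 3.67 g/L × 0.224 L = 0.82208 g = 822.08 mg
L-proline: 1.82 g/L × 0.224 L = 0.40768 g = 407.68 mg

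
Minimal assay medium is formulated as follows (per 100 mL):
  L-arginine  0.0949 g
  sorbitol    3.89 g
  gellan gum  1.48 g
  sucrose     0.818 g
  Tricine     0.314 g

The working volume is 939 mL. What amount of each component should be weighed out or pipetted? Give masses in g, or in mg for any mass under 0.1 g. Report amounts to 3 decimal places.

L-arginine 0.891 g; sorbitol 36.527 g; gellan gum 13.897 g; sucrose 7.681 g; Tricine 2.948 g

Scale factor = 939 mL / 100 mL = 9.39.
L-arginine: 0.0949 g × (939 mL / 100 mL) = 0.891 g
sorbitol: 3.89 g × (939 mL / 100 mL) = 36.527 g
gellan gum: 1.48 g × (939 mL / 100 mL) = 13.897 g
sucrose: 0.818 g × (939 mL / 100 mL) = 7.681 g
Tricine: 0.314 g × (939 mL / 100 mL) = 2.948 g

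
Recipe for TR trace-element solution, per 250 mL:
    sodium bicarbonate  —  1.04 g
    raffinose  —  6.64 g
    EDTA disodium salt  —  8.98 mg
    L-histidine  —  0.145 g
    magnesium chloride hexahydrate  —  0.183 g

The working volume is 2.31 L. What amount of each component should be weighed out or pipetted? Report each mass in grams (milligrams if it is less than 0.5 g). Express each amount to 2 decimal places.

sodium bicarbonate 9.61 g; raffinose 61.35 g; EDTA disodium salt 82.98 mg; L-histidine 1.34 g; magnesium chloride hexahydrate 1.69 g

Scale factor = 2310 mL / 250 mL = 9.24.
sodium bicarbonate: 1.04 g × (2310 mL / 250 mL) = 9.61 g
raffinose: 6.64 g × (2310 mL / 250 mL) = 61.35 g
EDTA disodium salt: 8.98 mg × (2310 mL / 250 mL) = 82.98 mg
L-histidine: 0.145 g × (2310 mL / 250 mL) = 1.34 g
magnesium chloride hexahydrate: 0.183 g × (2310 mL / 250 mL) = 1.69 g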